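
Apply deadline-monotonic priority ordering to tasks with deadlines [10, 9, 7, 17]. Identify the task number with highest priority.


Sort tasks by relative deadline (ascending):
  Task 3: deadline = 7
  Task 2: deadline = 9
  Task 1: deadline = 10
  Task 4: deadline = 17
Priority order (highest first): [3, 2, 1, 4]
Highest priority task = 3

3


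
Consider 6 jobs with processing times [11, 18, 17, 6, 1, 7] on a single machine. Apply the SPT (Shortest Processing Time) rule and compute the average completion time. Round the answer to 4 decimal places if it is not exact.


Sort jobs by processing time (SPT order): [1, 6, 7, 11, 17, 18]
Compute completion times sequentially:
  Job 1: processing = 1, completes at 1
  Job 2: processing = 6, completes at 7
  Job 3: processing = 7, completes at 14
  Job 4: processing = 11, completes at 25
  Job 5: processing = 17, completes at 42
  Job 6: processing = 18, completes at 60
Sum of completion times = 149
Average completion time = 149/6 = 24.8333

24.8333


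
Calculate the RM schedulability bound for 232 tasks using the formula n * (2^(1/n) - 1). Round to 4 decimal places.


Compute 2^(1/232) = 1.0029921710
Subtract 1: 1.0029921710 - 1 = 0.0029921710
Multiply by n: 232 * 0.0029921710 = 0.6941836720
Round to 4 dp: 0.6942

0.6942


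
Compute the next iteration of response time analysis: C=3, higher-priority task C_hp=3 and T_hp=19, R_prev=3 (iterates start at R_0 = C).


R_next = C + ceil(R_prev / T_hp) * C_hp
ceil(3 / 19) = ceil(0.1579) = 1
Interference = 1 * 3 = 3
R_next = 3 + 3 = 6

6


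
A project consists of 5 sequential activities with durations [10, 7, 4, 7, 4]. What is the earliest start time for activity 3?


Activity 3 starts after activities 1 through 2 complete.
Predecessor durations: [10, 7]
ES = 10 + 7 = 17

17


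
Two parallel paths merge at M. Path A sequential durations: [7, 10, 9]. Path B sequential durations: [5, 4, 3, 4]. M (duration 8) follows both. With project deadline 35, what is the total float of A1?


Forward pass: ES(A1) = sum of predecessors on chain A = 0
EF = ES + duration = 0 + 7 = 7
Backward pass: LF(M) = deadline = 35; LS(M) = 35 - 8 = 27
LF(A1) = LS(M) - sum(successors on chain A) = 27 - 19 = 8
LS = LF - duration = 8 - 7 = 1
Total float = LS - ES = 1 - 0 = 1

1


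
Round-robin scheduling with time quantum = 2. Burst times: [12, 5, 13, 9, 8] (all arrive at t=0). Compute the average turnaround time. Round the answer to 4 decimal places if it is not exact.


Time quantum = 2
Execution trace:
  J1 runs 2 units, time = 2
  J2 runs 2 units, time = 4
  J3 runs 2 units, time = 6
  J4 runs 2 units, time = 8
  J5 runs 2 units, time = 10
  J1 runs 2 units, time = 12
  J2 runs 2 units, time = 14
  J3 runs 2 units, time = 16
  J4 runs 2 units, time = 18
  J5 runs 2 units, time = 20
  J1 runs 2 units, time = 22
  J2 runs 1 units, time = 23
  J3 runs 2 units, time = 25
  J4 runs 2 units, time = 27
  J5 runs 2 units, time = 29
  J1 runs 2 units, time = 31
  J3 runs 2 units, time = 33
  J4 runs 2 units, time = 35
  J5 runs 2 units, time = 37
  J1 runs 2 units, time = 39
  J3 runs 2 units, time = 41
  J4 runs 1 units, time = 42
  J1 runs 2 units, time = 44
  J3 runs 2 units, time = 46
  J3 runs 1 units, time = 47
Finish times: [44, 23, 47, 42, 37]
Average turnaround = 193/5 = 38.6

38.6


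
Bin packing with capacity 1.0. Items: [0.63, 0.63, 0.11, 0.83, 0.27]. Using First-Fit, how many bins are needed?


Place items sequentially using First-Fit:
  Item 0.63 -> new Bin 1
  Item 0.63 -> new Bin 2
  Item 0.11 -> Bin 1 (now 0.74)
  Item 0.83 -> new Bin 3
  Item 0.27 -> Bin 2 (now 0.9)
Total bins used = 3

3


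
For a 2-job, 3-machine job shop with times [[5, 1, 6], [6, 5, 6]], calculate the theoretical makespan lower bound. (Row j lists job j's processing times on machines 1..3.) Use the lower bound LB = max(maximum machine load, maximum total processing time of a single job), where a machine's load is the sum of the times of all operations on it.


Machine loads:
  Machine 1: 5 + 6 = 11
  Machine 2: 1 + 5 = 6
  Machine 3: 6 + 6 = 12
Max machine load = 12
Job totals:
  Job 1: 12
  Job 2: 17
Max job total = 17
Lower bound = max(12, 17) = 17

17


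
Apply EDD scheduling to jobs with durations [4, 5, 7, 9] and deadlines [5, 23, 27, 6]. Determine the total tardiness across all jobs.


Sort by due date (EDD order): [(4, 5), (9, 6), (5, 23), (7, 27)]
Compute completion times and tardiness:
  Job 1: p=4, d=5, C=4, tardiness=max(0,4-5)=0
  Job 2: p=9, d=6, C=13, tardiness=max(0,13-6)=7
  Job 3: p=5, d=23, C=18, tardiness=max(0,18-23)=0
  Job 4: p=7, d=27, C=25, tardiness=max(0,25-27)=0
Total tardiness = 7

7


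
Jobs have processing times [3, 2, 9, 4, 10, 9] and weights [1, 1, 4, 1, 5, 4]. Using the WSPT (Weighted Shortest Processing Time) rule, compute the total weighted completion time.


Compute p/w ratios and sort ascending (WSPT): [(2, 1), (10, 5), (9, 4), (9, 4), (3, 1), (4, 1)]
Compute weighted completion times:
  Job (p=2,w=1): C=2, w*C=1*2=2
  Job (p=10,w=5): C=12, w*C=5*12=60
  Job (p=9,w=4): C=21, w*C=4*21=84
  Job (p=9,w=4): C=30, w*C=4*30=120
  Job (p=3,w=1): C=33, w*C=1*33=33
  Job (p=4,w=1): C=37, w*C=1*37=37
Total weighted completion time = 336

336


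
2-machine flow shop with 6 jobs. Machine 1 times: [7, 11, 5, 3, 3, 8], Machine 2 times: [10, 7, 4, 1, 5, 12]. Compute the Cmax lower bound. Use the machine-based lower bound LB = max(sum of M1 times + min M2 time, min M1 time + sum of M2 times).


LB1 = sum(M1 times) + min(M2 times) = 37 + 1 = 38
LB2 = min(M1 times) + sum(M2 times) = 3 + 39 = 42
Lower bound = max(LB1, LB2) = max(38, 42) = 42

42


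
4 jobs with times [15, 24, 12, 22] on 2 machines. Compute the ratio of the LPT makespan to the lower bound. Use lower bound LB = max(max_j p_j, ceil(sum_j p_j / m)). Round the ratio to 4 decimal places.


LPT order: [24, 22, 15, 12]
Machine loads after assignment: [36, 37]
LPT makespan = 37
Lower bound = max(max_job, ceil(total/2)) = max(24, 37) = 37
Ratio = 37 / 37 = 1.0

1.0


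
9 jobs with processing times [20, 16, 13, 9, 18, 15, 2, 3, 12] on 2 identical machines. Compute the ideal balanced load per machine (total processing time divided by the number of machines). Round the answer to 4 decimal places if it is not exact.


Total processing time = 20 + 16 + 13 + 9 + 18 + 15 + 2 + 3 + 12 = 108
Number of machines = 2
Ideal balanced load = 108 / 2 = 54.0

54.0


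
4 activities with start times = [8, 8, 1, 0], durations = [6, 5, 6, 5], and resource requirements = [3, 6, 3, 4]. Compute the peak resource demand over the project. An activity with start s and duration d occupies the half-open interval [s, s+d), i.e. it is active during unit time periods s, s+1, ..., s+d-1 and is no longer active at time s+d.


Each activity i is active on [start_i, start_i + duration_i).
Compute total resource usage per time slot:
  t=0: active resources = [4], total = 4
  t=1: active resources = [3, 4], total = 7
  t=2: active resources = [3, 4], total = 7
  t=3: active resources = [3, 4], total = 7
  t=4: active resources = [3, 4], total = 7
  t=5: active resources = [3], total = 3
  t=6: active resources = [3], total = 3
  t=7: active resources = [], total = 0
  t=8: active resources = [3, 6], total = 9
  t=9: active resources = [3, 6], total = 9
  t=10: active resources = [3, 6], total = 9
  t=11: active resources = [3, 6], total = 9
  t=12: active resources = [3, 6], total = 9
  t=13: active resources = [3], total = 3
Peak resource demand = 9

9


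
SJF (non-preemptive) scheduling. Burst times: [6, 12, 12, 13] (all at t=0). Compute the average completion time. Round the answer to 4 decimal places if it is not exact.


SJF order (ascending): [6, 12, 12, 13]
Completion times:
  Job 1: burst=6, C=6
  Job 2: burst=12, C=18
  Job 3: burst=12, C=30
  Job 4: burst=13, C=43
Average completion = 97/4 = 24.25

24.25


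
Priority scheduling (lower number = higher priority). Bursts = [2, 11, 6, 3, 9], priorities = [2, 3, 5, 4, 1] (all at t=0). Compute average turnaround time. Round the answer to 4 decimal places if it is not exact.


Sort by priority (ascending = highest first):
Order: [(1, 9), (2, 2), (3, 11), (4, 3), (5, 6)]
Completion times:
  Priority 1, burst=9, C=9
  Priority 2, burst=2, C=11
  Priority 3, burst=11, C=22
  Priority 4, burst=3, C=25
  Priority 5, burst=6, C=31
Average turnaround = 98/5 = 19.6

19.6


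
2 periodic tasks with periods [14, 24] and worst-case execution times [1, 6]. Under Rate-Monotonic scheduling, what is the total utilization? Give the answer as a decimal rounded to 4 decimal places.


Compute individual utilizations (exact fractions):
  Task 1: C/T = 1/14 (approx. 0.0714)
  Task 2: C/T = 6/24 = 1/4 (approx. 0.25)
Total utilization U = 1/14 + 1/4 = 9/28
Rounded to 4 decimal places: U = 0.3214
RM (Liu & Layland) bound for 2 tasks = 0.828427; compare with U = 9/28 (approx. 0.321429)
U <= bound, so schedulable by RM sufficient condition.

0.3214


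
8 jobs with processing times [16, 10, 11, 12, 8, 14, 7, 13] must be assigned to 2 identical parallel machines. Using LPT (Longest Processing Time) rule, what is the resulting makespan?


Sort jobs in decreasing order (LPT): [16, 14, 13, 12, 11, 10, 8, 7]
Assign each job to the least loaded machine:
  Machine 1: jobs [16, 12, 10, 8], load = 46
  Machine 2: jobs [14, 13, 11, 7], load = 45
Makespan = max load = 46

46


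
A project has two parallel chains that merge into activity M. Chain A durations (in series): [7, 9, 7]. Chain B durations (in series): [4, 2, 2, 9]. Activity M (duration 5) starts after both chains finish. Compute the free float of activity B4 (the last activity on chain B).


ES(B4) = sum of predecessors on chain B = 8
EF(B4) = ES + duration = 8 + 9 = 17
Successor of B4 is M. ES(M) = max(sum(A), sum(B)) = max(23, 17) = 23
Free float = ES(successor) - EF(current) = 23 - 17 = 6

6


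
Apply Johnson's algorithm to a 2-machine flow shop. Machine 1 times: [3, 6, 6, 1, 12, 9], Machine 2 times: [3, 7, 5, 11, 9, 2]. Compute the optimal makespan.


Apply Johnson's rule:
  Group 1 (a <= b): [(4, 1, 11), (1, 3, 3), (2, 6, 7)]
  Group 2 (a > b): [(5, 12, 9), (3, 6, 5), (6, 9, 2)]
Optimal job order: [4, 1, 2, 5, 3, 6]
Schedule:
  Job 4: M1 done at 1, M2 done at 12
  Job 1: M1 done at 4, M2 done at 15
  Job 2: M1 done at 10, M2 done at 22
  Job 5: M1 done at 22, M2 done at 31
  Job 3: M1 done at 28, M2 done at 36
  Job 6: M1 done at 37, M2 done at 39
Makespan = 39

39


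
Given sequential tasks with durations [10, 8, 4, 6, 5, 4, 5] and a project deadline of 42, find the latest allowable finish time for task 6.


LF(activity 6) = deadline - sum of successor durations
Successors: activities 7 through 7 with durations [5]
Sum of successor durations = 5
LF = 42 - 5 = 37

37


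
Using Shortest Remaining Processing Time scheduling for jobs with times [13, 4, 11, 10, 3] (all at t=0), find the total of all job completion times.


Since all jobs arrive at t=0, SRPT equals SPT ordering.
SPT order: [3, 4, 10, 11, 13]
Completion times:
  Job 1: p=3, C=3
  Job 2: p=4, C=7
  Job 3: p=10, C=17
  Job 4: p=11, C=28
  Job 5: p=13, C=41
Total completion time = 3 + 7 + 17 + 28 + 41 = 96

96


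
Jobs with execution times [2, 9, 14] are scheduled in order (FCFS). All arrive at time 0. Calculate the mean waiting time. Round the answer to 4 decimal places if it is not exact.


FCFS order (as given): [2, 9, 14]
Waiting times:
  Job 1: wait = 0
  Job 2: wait = 2
  Job 3: wait = 11
Sum of waiting times = 13
Average waiting time = 13/3 = 4.3333

4.3333


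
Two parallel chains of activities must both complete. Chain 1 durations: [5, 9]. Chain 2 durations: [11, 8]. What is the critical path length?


Path A total = 5 + 9 = 14
Path B total = 11 + 8 = 19
Critical path = longest path = max(14, 19) = 19

19


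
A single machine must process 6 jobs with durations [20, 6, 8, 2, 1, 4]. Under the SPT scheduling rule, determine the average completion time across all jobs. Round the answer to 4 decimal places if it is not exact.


Sort jobs by processing time (SPT order): [1, 2, 4, 6, 8, 20]
Compute completion times sequentially:
  Job 1: processing = 1, completes at 1
  Job 2: processing = 2, completes at 3
  Job 3: processing = 4, completes at 7
  Job 4: processing = 6, completes at 13
  Job 5: processing = 8, completes at 21
  Job 6: processing = 20, completes at 41
Sum of completion times = 86
Average completion time = 86/6 = 14.3333

14.3333


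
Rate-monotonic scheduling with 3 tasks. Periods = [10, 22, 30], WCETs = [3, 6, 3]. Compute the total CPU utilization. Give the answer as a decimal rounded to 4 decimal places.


Compute individual utilizations (exact fractions):
  Task 1: C/T = 3/10 (approx. 0.3)
  Task 2: C/T = 6/22 = 3/11 (approx. 0.2727)
  Task 3: C/T = 3/30 = 1/10 (approx. 0.1)
Total utilization U = 3/10 + 3/11 + 1/10 = 37/55
Rounded to 4 decimal places: U = 0.6727
RM (Liu & Layland) bound for 3 tasks = 0.779763; compare with U = 37/55 (approx. 0.672727)
U <= bound, so schedulable by RM sufficient condition.

0.6727


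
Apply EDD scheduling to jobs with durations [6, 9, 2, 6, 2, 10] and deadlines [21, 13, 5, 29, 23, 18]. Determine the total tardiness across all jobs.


Sort by due date (EDD order): [(2, 5), (9, 13), (10, 18), (6, 21), (2, 23), (6, 29)]
Compute completion times and tardiness:
  Job 1: p=2, d=5, C=2, tardiness=max(0,2-5)=0
  Job 2: p=9, d=13, C=11, tardiness=max(0,11-13)=0
  Job 3: p=10, d=18, C=21, tardiness=max(0,21-18)=3
  Job 4: p=6, d=21, C=27, tardiness=max(0,27-21)=6
  Job 5: p=2, d=23, C=29, tardiness=max(0,29-23)=6
  Job 6: p=6, d=29, C=35, tardiness=max(0,35-29)=6
Total tardiness = 21

21


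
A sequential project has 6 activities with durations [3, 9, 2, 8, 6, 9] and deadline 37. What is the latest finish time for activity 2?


LF(activity 2) = deadline - sum of successor durations
Successors: activities 3 through 6 with durations [2, 8, 6, 9]
Sum of successor durations = 25
LF = 37 - 25 = 12

12


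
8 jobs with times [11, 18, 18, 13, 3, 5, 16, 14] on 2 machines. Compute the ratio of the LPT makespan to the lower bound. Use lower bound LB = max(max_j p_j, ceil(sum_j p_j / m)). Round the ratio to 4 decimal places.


LPT order: [18, 18, 16, 14, 13, 11, 5, 3]
Machine loads after assignment: [50, 48]
LPT makespan = 50
Lower bound = max(max_job, ceil(total/2)) = max(18, 49) = 49
Ratio = 50 / 49 = 1.0204

1.0204


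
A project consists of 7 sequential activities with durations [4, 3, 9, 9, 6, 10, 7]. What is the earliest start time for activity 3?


Activity 3 starts after activities 1 through 2 complete.
Predecessor durations: [4, 3]
ES = 4 + 3 = 7

7


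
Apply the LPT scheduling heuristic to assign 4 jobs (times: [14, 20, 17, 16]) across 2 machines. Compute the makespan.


Sort jobs in decreasing order (LPT): [20, 17, 16, 14]
Assign each job to the least loaded machine:
  Machine 1: jobs [20, 14], load = 34
  Machine 2: jobs [17, 16], load = 33
Makespan = max load = 34

34


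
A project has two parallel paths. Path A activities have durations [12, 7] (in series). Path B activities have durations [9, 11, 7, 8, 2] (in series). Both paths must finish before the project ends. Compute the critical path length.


Path A total = 12 + 7 = 19
Path B total = 9 + 11 + 7 + 8 + 2 = 37
Critical path = longest path = max(19, 37) = 37

37


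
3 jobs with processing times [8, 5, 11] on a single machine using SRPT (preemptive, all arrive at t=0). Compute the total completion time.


Since all jobs arrive at t=0, SRPT equals SPT ordering.
SPT order: [5, 8, 11]
Completion times:
  Job 1: p=5, C=5
  Job 2: p=8, C=13
  Job 3: p=11, C=24
Total completion time = 5 + 13 + 24 = 42

42


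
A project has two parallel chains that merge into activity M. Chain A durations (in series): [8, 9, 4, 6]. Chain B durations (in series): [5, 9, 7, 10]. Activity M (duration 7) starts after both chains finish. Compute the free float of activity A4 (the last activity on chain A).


ES(A4) = sum of predecessors on chain A = 21
EF(A4) = ES + duration = 21 + 6 = 27
Successor of A4 is M. ES(M) = max(sum(A), sum(B)) = max(27, 31) = 31
Free float = ES(successor) - EF(current) = 31 - 27 = 4

4


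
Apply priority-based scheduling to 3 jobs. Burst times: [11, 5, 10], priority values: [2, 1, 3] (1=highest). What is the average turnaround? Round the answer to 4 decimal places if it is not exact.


Sort by priority (ascending = highest first):
Order: [(1, 5), (2, 11), (3, 10)]
Completion times:
  Priority 1, burst=5, C=5
  Priority 2, burst=11, C=16
  Priority 3, burst=10, C=26
Average turnaround = 47/3 = 15.6667

15.6667


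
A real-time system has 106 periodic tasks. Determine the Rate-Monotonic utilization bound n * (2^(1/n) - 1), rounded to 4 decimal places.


Compute 2^(1/106) = 1.0065605511
Subtract 1: 1.0065605511 - 1 = 0.0065605511
Multiply by n: 106 * 0.0065605511 = 0.6954184166
Round to 4 dp: 0.6954

0.6954


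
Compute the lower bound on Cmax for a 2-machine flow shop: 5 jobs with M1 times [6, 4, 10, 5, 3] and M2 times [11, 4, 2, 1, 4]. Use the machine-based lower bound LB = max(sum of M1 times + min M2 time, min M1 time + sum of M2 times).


LB1 = sum(M1 times) + min(M2 times) = 28 + 1 = 29
LB2 = min(M1 times) + sum(M2 times) = 3 + 22 = 25
Lower bound = max(LB1, LB2) = max(29, 25) = 29

29


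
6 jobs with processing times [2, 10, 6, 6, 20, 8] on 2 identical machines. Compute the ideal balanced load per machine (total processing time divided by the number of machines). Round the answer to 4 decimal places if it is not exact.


Total processing time = 2 + 10 + 6 + 6 + 20 + 8 = 52
Number of machines = 2
Ideal balanced load = 52 / 2 = 26.0

26.0


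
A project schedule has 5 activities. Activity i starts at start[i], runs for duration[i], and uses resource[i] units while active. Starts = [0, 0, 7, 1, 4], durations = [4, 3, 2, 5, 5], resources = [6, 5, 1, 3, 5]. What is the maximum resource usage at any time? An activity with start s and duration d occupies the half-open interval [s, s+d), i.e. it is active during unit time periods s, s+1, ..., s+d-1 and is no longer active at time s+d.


Each activity i is active on [start_i, start_i + duration_i).
Compute total resource usage per time slot:
  t=0: active resources = [6, 5], total = 11
  t=1: active resources = [6, 5, 3], total = 14
  t=2: active resources = [6, 5, 3], total = 14
  t=3: active resources = [6, 3], total = 9
  t=4: active resources = [3, 5], total = 8
  t=5: active resources = [3, 5], total = 8
  t=6: active resources = [5], total = 5
  t=7: active resources = [1, 5], total = 6
  t=8: active resources = [1, 5], total = 6
Peak resource demand = 14

14


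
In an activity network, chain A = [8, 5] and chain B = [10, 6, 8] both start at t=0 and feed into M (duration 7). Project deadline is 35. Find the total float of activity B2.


Forward pass: ES(B2) = sum of predecessors on chain B = 10
EF = ES + duration = 10 + 6 = 16
Backward pass: LF(M) = deadline = 35; LS(M) = 35 - 7 = 28
LF(B2) = LS(M) - sum(successors on chain B) = 28 - 8 = 20
LS = LF - duration = 20 - 6 = 14
Total float = LS - ES = 14 - 10 = 4

4


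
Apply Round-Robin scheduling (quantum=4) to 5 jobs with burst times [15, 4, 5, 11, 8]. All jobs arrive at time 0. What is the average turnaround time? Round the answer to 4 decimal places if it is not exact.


Time quantum = 4
Execution trace:
  J1 runs 4 units, time = 4
  J2 runs 4 units, time = 8
  J3 runs 4 units, time = 12
  J4 runs 4 units, time = 16
  J5 runs 4 units, time = 20
  J1 runs 4 units, time = 24
  J3 runs 1 units, time = 25
  J4 runs 4 units, time = 29
  J5 runs 4 units, time = 33
  J1 runs 4 units, time = 37
  J4 runs 3 units, time = 40
  J1 runs 3 units, time = 43
Finish times: [43, 8, 25, 40, 33]
Average turnaround = 149/5 = 29.8

29.8


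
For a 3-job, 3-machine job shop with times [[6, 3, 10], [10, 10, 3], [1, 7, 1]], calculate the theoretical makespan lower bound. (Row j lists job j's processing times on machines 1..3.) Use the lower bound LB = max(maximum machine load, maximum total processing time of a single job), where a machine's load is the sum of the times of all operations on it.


Machine loads:
  Machine 1: 6 + 10 + 1 = 17
  Machine 2: 3 + 10 + 7 = 20
  Machine 3: 10 + 3 + 1 = 14
Max machine load = 20
Job totals:
  Job 1: 19
  Job 2: 23
  Job 3: 9
Max job total = 23
Lower bound = max(20, 23) = 23

23


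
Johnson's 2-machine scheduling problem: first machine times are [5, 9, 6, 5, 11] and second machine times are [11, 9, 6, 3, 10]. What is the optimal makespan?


Apply Johnson's rule:
  Group 1 (a <= b): [(1, 5, 11), (3, 6, 6), (2, 9, 9)]
  Group 2 (a > b): [(5, 11, 10), (4, 5, 3)]
Optimal job order: [1, 3, 2, 5, 4]
Schedule:
  Job 1: M1 done at 5, M2 done at 16
  Job 3: M1 done at 11, M2 done at 22
  Job 2: M1 done at 20, M2 done at 31
  Job 5: M1 done at 31, M2 done at 41
  Job 4: M1 done at 36, M2 done at 44
Makespan = 44

44


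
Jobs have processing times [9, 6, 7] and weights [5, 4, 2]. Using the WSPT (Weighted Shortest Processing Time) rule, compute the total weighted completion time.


Compute p/w ratios and sort ascending (WSPT): [(6, 4), (9, 5), (7, 2)]
Compute weighted completion times:
  Job (p=6,w=4): C=6, w*C=4*6=24
  Job (p=9,w=5): C=15, w*C=5*15=75
  Job (p=7,w=2): C=22, w*C=2*22=44
Total weighted completion time = 143

143


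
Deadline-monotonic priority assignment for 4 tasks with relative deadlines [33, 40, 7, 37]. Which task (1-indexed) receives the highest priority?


Sort tasks by relative deadline (ascending):
  Task 3: deadline = 7
  Task 1: deadline = 33
  Task 4: deadline = 37
  Task 2: deadline = 40
Priority order (highest first): [3, 1, 4, 2]
Highest priority task = 3

3


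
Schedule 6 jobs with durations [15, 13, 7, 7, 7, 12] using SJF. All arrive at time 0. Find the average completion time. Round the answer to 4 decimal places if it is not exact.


SJF order (ascending): [7, 7, 7, 12, 13, 15]
Completion times:
  Job 1: burst=7, C=7
  Job 2: burst=7, C=14
  Job 3: burst=7, C=21
  Job 4: burst=12, C=33
  Job 5: burst=13, C=46
  Job 6: burst=15, C=61
Average completion = 182/6 = 30.3333

30.3333


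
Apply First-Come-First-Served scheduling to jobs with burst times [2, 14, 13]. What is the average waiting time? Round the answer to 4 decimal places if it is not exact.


FCFS order (as given): [2, 14, 13]
Waiting times:
  Job 1: wait = 0
  Job 2: wait = 2
  Job 3: wait = 16
Sum of waiting times = 18
Average waiting time = 18/3 = 6.0

6.0


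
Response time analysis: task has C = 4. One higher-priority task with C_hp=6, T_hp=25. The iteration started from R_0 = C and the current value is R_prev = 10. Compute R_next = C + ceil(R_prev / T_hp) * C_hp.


R_next = C + ceil(R_prev / T_hp) * C_hp
ceil(10 / 25) = ceil(0.4) = 1
Interference = 1 * 6 = 6
R_next = 4 + 6 = 10
R_next = R_prev, so the iteration has converged (response time = 10).

10


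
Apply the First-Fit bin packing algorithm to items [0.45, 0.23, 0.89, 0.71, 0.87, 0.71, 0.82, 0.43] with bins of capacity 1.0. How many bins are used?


Place items sequentially using First-Fit:
  Item 0.45 -> new Bin 1
  Item 0.23 -> Bin 1 (now 0.68)
  Item 0.89 -> new Bin 2
  Item 0.71 -> new Bin 3
  Item 0.87 -> new Bin 4
  Item 0.71 -> new Bin 5
  Item 0.82 -> new Bin 6
  Item 0.43 -> new Bin 7
Total bins used = 7

7


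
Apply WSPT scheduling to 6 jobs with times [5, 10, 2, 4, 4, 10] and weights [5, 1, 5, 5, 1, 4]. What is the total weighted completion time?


Compute p/w ratios and sort ascending (WSPT): [(2, 5), (4, 5), (5, 5), (10, 4), (4, 1), (10, 1)]
Compute weighted completion times:
  Job (p=2,w=5): C=2, w*C=5*2=10
  Job (p=4,w=5): C=6, w*C=5*6=30
  Job (p=5,w=5): C=11, w*C=5*11=55
  Job (p=10,w=4): C=21, w*C=4*21=84
  Job (p=4,w=1): C=25, w*C=1*25=25
  Job (p=10,w=1): C=35, w*C=1*35=35
Total weighted completion time = 239

239


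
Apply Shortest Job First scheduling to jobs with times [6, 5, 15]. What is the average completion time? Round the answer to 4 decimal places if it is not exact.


SJF order (ascending): [5, 6, 15]
Completion times:
  Job 1: burst=5, C=5
  Job 2: burst=6, C=11
  Job 3: burst=15, C=26
Average completion = 42/3 = 14.0

14.0


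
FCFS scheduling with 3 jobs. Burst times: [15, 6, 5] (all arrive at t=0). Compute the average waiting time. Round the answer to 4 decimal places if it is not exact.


FCFS order (as given): [15, 6, 5]
Waiting times:
  Job 1: wait = 0
  Job 2: wait = 15
  Job 3: wait = 21
Sum of waiting times = 36
Average waiting time = 36/3 = 12.0

12.0


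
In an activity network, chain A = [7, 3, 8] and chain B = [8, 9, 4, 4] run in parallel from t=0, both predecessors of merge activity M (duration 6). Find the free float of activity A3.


ES(A3) = sum of predecessors on chain A = 10
EF(A3) = ES + duration = 10 + 8 = 18
Successor of A3 is M. ES(M) = max(sum(A), sum(B)) = max(18, 25) = 25
Free float = ES(successor) - EF(current) = 25 - 18 = 7

7


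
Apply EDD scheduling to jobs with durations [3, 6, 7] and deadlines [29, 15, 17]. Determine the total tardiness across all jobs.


Sort by due date (EDD order): [(6, 15), (7, 17), (3, 29)]
Compute completion times and tardiness:
  Job 1: p=6, d=15, C=6, tardiness=max(0,6-15)=0
  Job 2: p=7, d=17, C=13, tardiness=max(0,13-17)=0
  Job 3: p=3, d=29, C=16, tardiness=max(0,16-29)=0
Total tardiness = 0

0


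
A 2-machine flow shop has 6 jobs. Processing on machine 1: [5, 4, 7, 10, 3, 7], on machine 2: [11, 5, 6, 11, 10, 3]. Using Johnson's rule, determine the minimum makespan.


Apply Johnson's rule:
  Group 1 (a <= b): [(5, 3, 10), (2, 4, 5), (1, 5, 11), (4, 10, 11)]
  Group 2 (a > b): [(3, 7, 6), (6, 7, 3)]
Optimal job order: [5, 2, 1, 4, 3, 6]
Schedule:
  Job 5: M1 done at 3, M2 done at 13
  Job 2: M1 done at 7, M2 done at 18
  Job 1: M1 done at 12, M2 done at 29
  Job 4: M1 done at 22, M2 done at 40
  Job 3: M1 done at 29, M2 done at 46
  Job 6: M1 done at 36, M2 done at 49
Makespan = 49

49


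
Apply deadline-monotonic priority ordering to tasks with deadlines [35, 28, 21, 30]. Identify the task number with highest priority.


Sort tasks by relative deadline (ascending):
  Task 3: deadline = 21
  Task 2: deadline = 28
  Task 4: deadline = 30
  Task 1: deadline = 35
Priority order (highest first): [3, 2, 4, 1]
Highest priority task = 3

3


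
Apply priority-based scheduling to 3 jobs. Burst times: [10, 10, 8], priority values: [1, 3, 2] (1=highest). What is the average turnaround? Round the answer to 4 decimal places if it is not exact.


Sort by priority (ascending = highest first):
Order: [(1, 10), (2, 8), (3, 10)]
Completion times:
  Priority 1, burst=10, C=10
  Priority 2, burst=8, C=18
  Priority 3, burst=10, C=28
Average turnaround = 56/3 = 18.6667

18.6667


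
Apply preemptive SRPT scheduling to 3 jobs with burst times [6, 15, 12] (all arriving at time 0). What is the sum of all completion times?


Since all jobs arrive at t=0, SRPT equals SPT ordering.
SPT order: [6, 12, 15]
Completion times:
  Job 1: p=6, C=6
  Job 2: p=12, C=18
  Job 3: p=15, C=33
Total completion time = 6 + 18 + 33 = 57

57


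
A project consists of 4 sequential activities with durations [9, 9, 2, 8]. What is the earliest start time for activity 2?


Activity 2 starts after activities 1 through 1 complete.
Predecessor durations: [9]
ES = 9 = 9

9


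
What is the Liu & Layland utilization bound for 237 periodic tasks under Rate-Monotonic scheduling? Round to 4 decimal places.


Compute 2^(1/237) = 1.0029289527
Subtract 1: 1.0029289527 - 1 = 0.0029289527
Multiply by n: 237 * 0.0029289527 = 0.6941617899
Round to 4 dp: 0.6942

0.6942


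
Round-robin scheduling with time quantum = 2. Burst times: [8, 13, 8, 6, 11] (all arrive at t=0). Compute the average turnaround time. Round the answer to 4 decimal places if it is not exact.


Time quantum = 2
Execution trace:
  J1 runs 2 units, time = 2
  J2 runs 2 units, time = 4
  J3 runs 2 units, time = 6
  J4 runs 2 units, time = 8
  J5 runs 2 units, time = 10
  J1 runs 2 units, time = 12
  J2 runs 2 units, time = 14
  J3 runs 2 units, time = 16
  J4 runs 2 units, time = 18
  J5 runs 2 units, time = 20
  J1 runs 2 units, time = 22
  J2 runs 2 units, time = 24
  J3 runs 2 units, time = 26
  J4 runs 2 units, time = 28
  J5 runs 2 units, time = 30
  J1 runs 2 units, time = 32
  J2 runs 2 units, time = 34
  J3 runs 2 units, time = 36
  J5 runs 2 units, time = 38
  J2 runs 2 units, time = 40
  J5 runs 2 units, time = 42
  J2 runs 2 units, time = 44
  J5 runs 1 units, time = 45
  J2 runs 1 units, time = 46
Finish times: [32, 46, 36, 28, 45]
Average turnaround = 187/5 = 37.4

37.4


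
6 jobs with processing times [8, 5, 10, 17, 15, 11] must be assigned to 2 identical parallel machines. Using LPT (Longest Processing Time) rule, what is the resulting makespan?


Sort jobs in decreasing order (LPT): [17, 15, 11, 10, 8, 5]
Assign each job to the least loaded machine:
  Machine 1: jobs [17, 10, 5], load = 32
  Machine 2: jobs [15, 11, 8], load = 34
Makespan = max load = 34

34


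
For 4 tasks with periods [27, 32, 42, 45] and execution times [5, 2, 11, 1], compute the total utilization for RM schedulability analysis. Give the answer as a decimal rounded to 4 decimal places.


Compute individual utilizations (exact fractions):
  Task 1: C/T = 5/27 (approx. 0.1852)
  Task 2: C/T = 2/32 = 1/16 (approx. 0.0625)
  Task 3: C/T = 11/42 (approx. 0.2619)
  Task 4: C/T = 1/45 (approx. 0.0222)
Total utilization U = 5/27 + 1/16 + 11/42 + 1/45 = 8041/15120
Rounded to 4 decimal places: U = 0.5318
RM (Liu & Layland) bound for 4 tasks = 0.756828; compare with U = 8041/15120 (approx. 0.531812)
U <= bound, so schedulable by RM sufficient condition.

0.5318


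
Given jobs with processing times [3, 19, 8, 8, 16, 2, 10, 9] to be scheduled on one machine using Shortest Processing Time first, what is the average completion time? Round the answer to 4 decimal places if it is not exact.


Sort jobs by processing time (SPT order): [2, 3, 8, 8, 9, 10, 16, 19]
Compute completion times sequentially:
  Job 1: processing = 2, completes at 2
  Job 2: processing = 3, completes at 5
  Job 3: processing = 8, completes at 13
  Job 4: processing = 8, completes at 21
  Job 5: processing = 9, completes at 30
  Job 6: processing = 10, completes at 40
  Job 7: processing = 16, completes at 56
  Job 8: processing = 19, completes at 75
Sum of completion times = 242
Average completion time = 242/8 = 30.25

30.25


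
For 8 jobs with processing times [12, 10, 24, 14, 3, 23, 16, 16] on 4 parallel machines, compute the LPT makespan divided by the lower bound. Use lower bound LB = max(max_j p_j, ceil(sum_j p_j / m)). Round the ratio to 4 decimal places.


LPT order: [24, 23, 16, 16, 14, 12, 10, 3]
Machine loads after assignment: [27, 33, 30, 28]
LPT makespan = 33
Lower bound = max(max_job, ceil(total/4)) = max(24, 30) = 30
Ratio = 33 / 30 = 1.1

1.1


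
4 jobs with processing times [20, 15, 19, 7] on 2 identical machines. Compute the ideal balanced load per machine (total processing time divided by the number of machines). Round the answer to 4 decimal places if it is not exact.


Total processing time = 20 + 15 + 19 + 7 = 61
Number of machines = 2
Ideal balanced load = 61 / 2 = 30.5

30.5


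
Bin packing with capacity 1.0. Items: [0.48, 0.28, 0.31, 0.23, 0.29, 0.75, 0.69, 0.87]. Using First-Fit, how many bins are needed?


Place items sequentially using First-Fit:
  Item 0.48 -> new Bin 1
  Item 0.28 -> Bin 1 (now 0.76)
  Item 0.31 -> new Bin 2
  Item 0.23 -> Bin 1 (now 0.99)
  Item 0.29 -> Bin 2 (now 0.6)
  Item 0.75 -> new Bin 3
  Item 0.69 -> new Bin 4
  Item 0.87 -> new Bin 5
Total bins used = 5

5


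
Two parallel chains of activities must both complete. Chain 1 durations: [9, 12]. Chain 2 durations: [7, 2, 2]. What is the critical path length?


Path A total = 9 + 12 = 21
Path B total = 7 + 2 + 2 = 11
Critical path = longest path = max(21, 11) = 21

21


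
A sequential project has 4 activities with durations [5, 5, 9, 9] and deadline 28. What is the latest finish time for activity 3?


LF(activity 3) = deadline - sum of successor durations
Successors: activities 4 through 4 with durations [9]
Sum of successor durations = 9
LF = 28 - 9 = 19

19


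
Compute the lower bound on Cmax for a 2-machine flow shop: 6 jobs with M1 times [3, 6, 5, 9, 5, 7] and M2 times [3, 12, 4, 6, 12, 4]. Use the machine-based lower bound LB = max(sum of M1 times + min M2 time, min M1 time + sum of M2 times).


LB1 = sum(M1 times) + min(M2 times) = 35 + 3 = 38
LB2 = min(M1 times) + sum(M2 times) = 3 + 41 = 44
Lower bound = max(LB1, LB2) = max(38, 44) = 44

44


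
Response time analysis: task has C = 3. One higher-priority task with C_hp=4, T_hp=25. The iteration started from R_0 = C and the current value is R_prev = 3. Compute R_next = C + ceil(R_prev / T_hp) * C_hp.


R_next = C + ceil(R_prev / T_hp) * C_hp
ceil(3 / 25) = ceil(0.12) = 1
Interference = 1 * 4 = 4
R_next = 3 + 4 = 7

7


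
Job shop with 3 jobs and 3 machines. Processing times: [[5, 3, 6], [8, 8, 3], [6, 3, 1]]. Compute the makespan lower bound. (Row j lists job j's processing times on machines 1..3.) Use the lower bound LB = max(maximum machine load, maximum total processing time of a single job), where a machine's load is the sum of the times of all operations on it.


Machine loads:
  Machine 1: 5 + 8 + 6 = 19
  Machine 2: 3 + 8 + 3 = 14
  Machine 3: 6 + 3 + 1 = 10
Max machine load = 19
Job totals:
  Job 1: 14
  Job 2: 19
  Job 3: 10
Max job total = 19
Lower bound = max(19, 19) = 19

19


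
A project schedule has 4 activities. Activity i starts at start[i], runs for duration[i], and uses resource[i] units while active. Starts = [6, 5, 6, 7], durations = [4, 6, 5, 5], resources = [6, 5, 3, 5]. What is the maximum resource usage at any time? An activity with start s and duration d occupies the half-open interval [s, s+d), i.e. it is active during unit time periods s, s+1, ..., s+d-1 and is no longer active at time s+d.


Each activity i is active on [start_i, start_i + duration_i).
Compute total resource usage per time slot:
  t=0: active resources = [], total = 0
  t=1: active resources = [], total = 0
  t=2: active resources = [], total = 0
  t=3: active resources = [], total = 0
  t=4: active resources = [], total = 0
  t=5: active resources = [5], total = 5
  t=6: active resources = [6, 5, 3], total = 14
  t=7: active resources = [6, 5, 3, 5], total = 19
  t=8: active resources = [6, 5, 3, 5], total = 19
  t=9: active resources = [6, 5, 3, 5], total = 19
  t=10: active resources = [5, 3, 5], total = 13
  t=11: active resources = [5], total = 5
Peak resource demand = 19

19


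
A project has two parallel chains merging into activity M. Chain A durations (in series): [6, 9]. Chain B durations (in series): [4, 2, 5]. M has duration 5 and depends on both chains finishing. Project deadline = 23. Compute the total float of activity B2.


Forward pass: ES(B2) = sum of predecessors on chain B = 4
EF = ES + duration = 4 + 2 = 6
Backward pass: LF(M) = deadline = 23; LS(M) = 23 - 5 = 18
LF(B2) = LS(M) - sum(successors on chain B) = 18 - 5 = 13
LS = LF - duration = 13 - 2 = 11
Total float = LS - ES = 11 - 4 = 7

7


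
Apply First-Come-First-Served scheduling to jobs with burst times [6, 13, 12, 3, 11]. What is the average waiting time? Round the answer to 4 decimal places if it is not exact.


FCFS order (as given): [6, 13, 12, 3, 11]
Waiting times:
  Job 1: wait = 0
  Job 2: wait = 6
  Job 3: wait = 19
  Job 4: wait = 31
  Job 5: wait = 34
Sum of waiting times = 90
Average waiting time = 90/5 = 18.0

18.0


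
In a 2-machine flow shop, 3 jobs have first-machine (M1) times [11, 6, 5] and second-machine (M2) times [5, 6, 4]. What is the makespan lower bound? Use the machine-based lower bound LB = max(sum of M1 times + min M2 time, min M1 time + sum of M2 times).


LB1 = sum(M1 times) + min(M2 times) = 22 + 4 = 26
LB2 = min(M1 times) + sum(M2 times) = 5 + 15 = 20
Lower bound = max(LB1, LB2) = max(26, 20) = 26

26


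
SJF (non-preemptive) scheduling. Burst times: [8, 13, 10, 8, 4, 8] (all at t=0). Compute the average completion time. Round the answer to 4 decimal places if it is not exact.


SJF order (ascending): [4, 8, 8, 8, 10, 13]
Completion times:
  Job 1: burst=4, C=4
  Job 2: burst=8, C=12
  Job 3: burst=8, C=20
  Job 4: burst=8, C=28
  Job 5: burst=10, C=38
  Job 6: burst=13, C=51
Average completion = 153/6 = 25.5

25.5


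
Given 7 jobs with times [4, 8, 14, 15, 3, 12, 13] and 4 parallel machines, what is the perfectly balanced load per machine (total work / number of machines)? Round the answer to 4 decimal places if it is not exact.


Total processing time = 4 + 8 + 14 + 15 + 3 + 12 + 13 = 69
Number of machines = 4
Ideal balanced load = 69 / 4 = 17.25

17.25


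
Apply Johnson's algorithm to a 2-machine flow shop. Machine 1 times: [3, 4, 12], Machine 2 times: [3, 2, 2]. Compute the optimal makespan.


Apply Johnson's rule:
  Group 1 (a <= b): [(1, 3, 3)]
  Group 2 (a > b): [(2, 4, 2), (3, 12, 2)]
Optimal job order: [1, 2, 3]
Schedule:
  Job 1: M1 done at 3, M2 done at 6
  Job 2: M1 done at 7, M2 done at 9
  Job 3: M1 done at 19, M2 done at 21
Makespan = 21

21


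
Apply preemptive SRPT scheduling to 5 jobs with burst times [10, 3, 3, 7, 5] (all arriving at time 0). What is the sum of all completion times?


Since all jobs arrive at t=0, SRPT equals SPT ordering.
SPT order: [3, 3, 5, 7, 10]
Completion times:
  Job 1: p=3, C=3
  Job 2: p=3, C=6
  Job 3: p=5, C=11
  Job 4: p=7, C=18
  Job 5: p=10, C=28
Total completion time = 3 + 6 + 11 + 18 + 28 = 66

66


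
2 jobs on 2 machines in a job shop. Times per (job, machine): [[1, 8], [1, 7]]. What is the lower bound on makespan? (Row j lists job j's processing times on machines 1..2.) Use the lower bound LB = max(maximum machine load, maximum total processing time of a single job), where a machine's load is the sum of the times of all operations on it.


Machine loads:
  Machine 1: 1 + 1 = 2
  Machine 2: 8 + 7 = 15
Max machine load = 15
Job totals:
  Job 1: 9
  Job 2: 8
Max job total = 9
Lower bound = max(15, 9) = 15

15


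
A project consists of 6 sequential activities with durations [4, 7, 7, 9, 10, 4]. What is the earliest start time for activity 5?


Activity 5 starts after activities 1 through 4 complete.
Predecessor durations: [4, 7, 7, 9]
ES = 4 + 7 + 7 + 9 = 27

27


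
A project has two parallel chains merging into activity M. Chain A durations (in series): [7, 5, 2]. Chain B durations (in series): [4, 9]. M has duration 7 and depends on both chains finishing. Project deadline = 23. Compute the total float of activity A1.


Forward pass: ES(A1) = sum of predecessors on chain A = 0
EF = ES + duration = 0 + 7 = 7
Backward pass: LF(M) = deadline = 23; LS(M) = 23 - 7 = 16
LF(A1) = LS(M) - sum(successors on chain A) = 16 - 7 = 9
LS = LF - duration = 9 - 7 = 2
Total float = LS - ES = 2 - 0 = 2

2


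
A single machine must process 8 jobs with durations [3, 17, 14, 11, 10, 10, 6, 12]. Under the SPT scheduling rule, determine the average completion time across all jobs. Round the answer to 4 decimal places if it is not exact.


Sort jobs by processing time (SPT order): [3, 6, 10, 10, 11, 12, 14, 17]
Compute completion times sequentially:
  Job 1: processing = 3, completes at 3
  Job 2: processing = 6, completes at 9
  Job 3: processing = 10, completes at 19
  Job 4: processing = 10, completes at 29
  Job 5: processing = 11, completes at 40
  Job 6: processing = 12, completes at 52
  Job 7: processing = 14, completes at 66
  Job 8: processing = 17, completes at 83
Sum of completion times = 301
Average completion time = 301/8 = 37.625

37.625


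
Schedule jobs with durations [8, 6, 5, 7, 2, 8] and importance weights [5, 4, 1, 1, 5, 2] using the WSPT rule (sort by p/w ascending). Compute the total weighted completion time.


Compute p/w ratios and sort ascending (WSPT): [(2, 5), (6, 4), (8, 5), (8, 2), (5, 1), (7, 1)]
Compute weighted completion times:
  Job (p=2,w=5): C=2, w*C=5*2=10
  Job (p=6,w=4): C=8, w*C=4*8=32
  Job (p=8,w=5): C=16, w*C=5*16=80
  Job (p=8,w=2): C=24, w*C=2*24=48
  Job (p=5,w=1): C=29, w*C=1*29=29
  Job (p=7,w=1): C=36, w*C=1*36=36
Total weighted completion time = 235

235
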